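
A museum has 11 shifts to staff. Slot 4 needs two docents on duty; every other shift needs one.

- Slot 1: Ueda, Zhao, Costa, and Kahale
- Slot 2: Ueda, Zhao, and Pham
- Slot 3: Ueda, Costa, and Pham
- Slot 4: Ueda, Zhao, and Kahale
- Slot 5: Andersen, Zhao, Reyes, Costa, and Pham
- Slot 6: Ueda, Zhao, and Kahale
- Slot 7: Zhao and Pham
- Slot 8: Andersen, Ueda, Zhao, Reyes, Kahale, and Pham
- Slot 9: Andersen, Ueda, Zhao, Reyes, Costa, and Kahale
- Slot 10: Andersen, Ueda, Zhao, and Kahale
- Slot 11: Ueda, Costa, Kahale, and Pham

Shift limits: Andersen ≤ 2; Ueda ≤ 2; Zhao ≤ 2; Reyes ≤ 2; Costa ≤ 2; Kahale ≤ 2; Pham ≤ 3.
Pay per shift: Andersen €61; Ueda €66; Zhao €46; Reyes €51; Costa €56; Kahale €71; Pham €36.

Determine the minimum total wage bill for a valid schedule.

€602

Picking the cheapest available docent for each shift independently would cost €512, but that ignores the shift limits.
An optimal schedule: Slot 1→Costa, Slot 2→Pham, Slot 3→Pham, Slot 4→Zhao+Ueda, Slot 5→Reyes, Slot 6→Zhao, Slot 7→Pham, Slot 8→Reyes, Slot 9→Andersen, Slot 10→Andersen, Slot 11→Costa.
Total: 56 + 36 + 36 + 46 + 66 + 51 + 46 + 36 + 51 + 61 + 61 + 56 = €602.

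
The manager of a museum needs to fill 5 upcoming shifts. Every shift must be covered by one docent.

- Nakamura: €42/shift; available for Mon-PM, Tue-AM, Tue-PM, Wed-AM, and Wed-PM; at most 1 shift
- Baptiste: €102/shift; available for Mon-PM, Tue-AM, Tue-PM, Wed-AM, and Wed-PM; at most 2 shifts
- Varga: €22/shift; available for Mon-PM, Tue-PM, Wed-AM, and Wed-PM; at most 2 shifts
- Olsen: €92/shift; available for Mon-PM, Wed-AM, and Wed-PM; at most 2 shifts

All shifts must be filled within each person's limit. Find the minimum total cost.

Picking the cheapest available docent for each shift independently would cost €130, but that ignores the shift limits.
An optimal schedule: Mon-PM→Varga, Tue-AM→Nakamura, Tue-PM→Varga, Wed-AM→Olsen, Wed-PM→Olsen.
Total: 22 + 42 + 22 + 92 + 92 = €270.

€270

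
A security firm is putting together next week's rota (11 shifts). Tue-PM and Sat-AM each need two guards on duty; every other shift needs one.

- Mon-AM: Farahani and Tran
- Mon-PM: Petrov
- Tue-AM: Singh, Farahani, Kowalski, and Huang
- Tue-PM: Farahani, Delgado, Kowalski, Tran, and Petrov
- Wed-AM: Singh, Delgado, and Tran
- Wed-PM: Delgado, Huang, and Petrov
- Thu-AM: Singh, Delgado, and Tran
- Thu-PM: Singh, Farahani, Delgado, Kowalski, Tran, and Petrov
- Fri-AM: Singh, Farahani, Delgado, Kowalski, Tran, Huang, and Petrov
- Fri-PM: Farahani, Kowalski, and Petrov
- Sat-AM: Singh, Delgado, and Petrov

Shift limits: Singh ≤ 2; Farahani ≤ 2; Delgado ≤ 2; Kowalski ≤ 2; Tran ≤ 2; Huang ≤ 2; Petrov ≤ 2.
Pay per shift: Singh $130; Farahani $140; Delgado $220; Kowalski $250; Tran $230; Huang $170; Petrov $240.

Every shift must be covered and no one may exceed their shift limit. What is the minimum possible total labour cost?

$2510

Mon-PM can only be covered by Petrov, so that assignment is forced.
Picking the cheapest available guard for each shift independently would cost $2050, but that ignores the shift limits.
An optimal schedule: Mon-AM→Farahani, Mon-PM→Petrov, Tue-AM→Huang, Tue-PM→Tran+Kowalski, Wed-AM→Singh, Wed-PM→Huang, Thu-AM→Singh, Thu-PM→Delgado, Fri-AM→Tran, Fri-PM→Farahani, Sat-AM→Delgado+Petrov.
Total: 140 + 240 + 170 + 230 + 250 + 130 + 170 + 130 + 220 + 230 + 140 + 220 + 240 = $2510.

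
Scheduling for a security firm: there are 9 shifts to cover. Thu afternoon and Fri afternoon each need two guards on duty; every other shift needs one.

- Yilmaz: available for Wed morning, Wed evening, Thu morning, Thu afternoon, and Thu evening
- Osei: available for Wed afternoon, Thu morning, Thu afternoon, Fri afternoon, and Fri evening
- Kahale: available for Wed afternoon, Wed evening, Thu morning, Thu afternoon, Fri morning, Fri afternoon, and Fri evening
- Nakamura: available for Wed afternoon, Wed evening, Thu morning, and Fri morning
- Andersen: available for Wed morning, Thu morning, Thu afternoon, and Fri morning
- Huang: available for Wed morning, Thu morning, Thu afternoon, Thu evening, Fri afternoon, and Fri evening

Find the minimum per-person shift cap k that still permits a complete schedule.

2

With 6 guards and 11 worker-slots to fill, someone must work at least ⌈11/6⌉ = 2 shifts, so k ≥ 2.
k = 2 works: Wed morning→Yilmaz, Wed afternoon→Osei, Wed evening→Kahale, Thu morning→Nakamura, Thu afternoon→Andersen+Huang, Thu evening→Yilmaz, Fri morning→Nakamura, Fri afternoon→Osei+Kahale, Fri evening→Huang.
Loads: Yilmaz 2, Osei 2, Kahale 2, Nakamura 2, Andersen 1, Huang 2 — all ≤ 2.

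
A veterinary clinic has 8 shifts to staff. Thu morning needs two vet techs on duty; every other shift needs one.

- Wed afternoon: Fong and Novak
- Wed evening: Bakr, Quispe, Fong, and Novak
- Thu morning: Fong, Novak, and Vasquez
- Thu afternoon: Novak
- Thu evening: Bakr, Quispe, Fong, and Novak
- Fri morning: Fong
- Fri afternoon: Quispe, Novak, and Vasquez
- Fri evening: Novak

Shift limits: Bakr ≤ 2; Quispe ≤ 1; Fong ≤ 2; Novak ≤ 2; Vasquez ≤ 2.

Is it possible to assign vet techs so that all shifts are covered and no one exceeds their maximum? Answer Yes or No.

Total capacity is 9 and 9 slots are needed, so capacity alone doesn't rule it out.
Shifts {Wed afternoon, Thu morning, Thu afternoon, Fri morning, Fri evening} need 6 worker-slots in total, but the vet techs available for any of those shifts (Fong, Novak, and Vasquez) can supply at most 5 among them. So no valid schedule exists.

No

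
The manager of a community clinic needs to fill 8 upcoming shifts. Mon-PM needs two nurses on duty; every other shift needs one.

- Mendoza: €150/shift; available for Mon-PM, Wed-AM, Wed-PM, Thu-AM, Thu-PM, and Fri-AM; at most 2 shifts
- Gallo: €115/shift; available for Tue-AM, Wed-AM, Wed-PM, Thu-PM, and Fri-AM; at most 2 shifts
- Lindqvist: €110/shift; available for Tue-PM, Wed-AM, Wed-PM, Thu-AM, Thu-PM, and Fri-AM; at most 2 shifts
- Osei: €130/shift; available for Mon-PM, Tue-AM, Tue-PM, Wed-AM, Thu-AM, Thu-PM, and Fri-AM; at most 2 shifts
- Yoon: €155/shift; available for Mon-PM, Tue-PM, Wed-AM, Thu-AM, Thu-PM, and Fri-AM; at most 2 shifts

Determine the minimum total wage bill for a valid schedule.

€1165

Picking the cheapest available nurse for each shift independently would cost €1055, but that ignores the shift limits.
An optimal schedule: Mon-PM→Mendoza+Osei, Tue-AM→Gallo, Tue-PM→Lindqvist, Wed-AM→Gallo, Wed-PM→Mendoza, Thu-AM→Lindqvist, Thu-PM→Osei, Fri-AM→Yoon.
Total: 150 + 130 + 115 + 110 + 115 + 150 + 110 + 130 + 155 = €1165.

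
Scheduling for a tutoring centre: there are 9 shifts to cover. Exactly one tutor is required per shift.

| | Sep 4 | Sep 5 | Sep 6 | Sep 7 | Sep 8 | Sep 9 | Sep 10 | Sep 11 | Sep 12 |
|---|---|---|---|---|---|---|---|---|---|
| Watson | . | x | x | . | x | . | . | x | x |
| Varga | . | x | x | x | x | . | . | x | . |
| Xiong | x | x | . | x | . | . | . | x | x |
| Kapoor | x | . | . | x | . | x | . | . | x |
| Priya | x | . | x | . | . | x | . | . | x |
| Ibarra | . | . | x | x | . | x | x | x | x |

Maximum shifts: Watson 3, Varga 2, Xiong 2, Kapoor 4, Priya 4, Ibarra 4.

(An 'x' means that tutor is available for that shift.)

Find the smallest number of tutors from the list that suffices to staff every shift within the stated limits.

9 slots to fill and no one can take more than 4, so at least ⌈9/4⌉ = 3 tutors are needed.
Watson, Xiong, and Ibarra alone can cover everything: Sep 4→Xiong, Sep 5→Watson, Sep 6→Watson, Sep 7→Xiong, Sep 8→Watson, Sep 9→Ibarra, Sep 10→Ibarra, Sep 11→Ibarra, Sep 12→Ibarra.

3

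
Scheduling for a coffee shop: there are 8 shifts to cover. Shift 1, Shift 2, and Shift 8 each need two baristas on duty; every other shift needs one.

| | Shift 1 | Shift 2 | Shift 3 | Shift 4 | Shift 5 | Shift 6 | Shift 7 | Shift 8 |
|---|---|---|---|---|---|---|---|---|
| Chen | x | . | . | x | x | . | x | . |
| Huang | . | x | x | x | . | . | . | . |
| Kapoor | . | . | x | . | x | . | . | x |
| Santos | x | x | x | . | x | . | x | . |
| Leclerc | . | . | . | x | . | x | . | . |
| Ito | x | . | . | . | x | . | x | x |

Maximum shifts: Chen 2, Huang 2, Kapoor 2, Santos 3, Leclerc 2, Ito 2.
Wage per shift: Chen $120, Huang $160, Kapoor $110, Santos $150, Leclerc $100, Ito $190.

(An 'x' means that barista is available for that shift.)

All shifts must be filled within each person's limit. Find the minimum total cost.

Shift 2 can only be covered by Huang and Santos, so that assignment is forced.
Shift 6 can only be covered by Leclerc, so that assignment is forced.
Shift 8 can only be covered by Kapoor and Ito, so that assignment is forced.
Picking the cheapest available barista for each shift independently would cost $1420, but that ignores the shift limits.
An optimal schedule: Shift 1→Chen+Santos, Shift 2→Santos+Huang, Shift 3→Kapoor, Shift 4→Leclerc, Shift 5→Santos, Shift 6→Leclerc, Shift 7→Chen, Shift 8→Kapoor+Ito.
Total: 120 + 150 + 150 + 160 + 110 + 100 + 150 + 100 + 120 + 110 + 190 = $1460.

$1460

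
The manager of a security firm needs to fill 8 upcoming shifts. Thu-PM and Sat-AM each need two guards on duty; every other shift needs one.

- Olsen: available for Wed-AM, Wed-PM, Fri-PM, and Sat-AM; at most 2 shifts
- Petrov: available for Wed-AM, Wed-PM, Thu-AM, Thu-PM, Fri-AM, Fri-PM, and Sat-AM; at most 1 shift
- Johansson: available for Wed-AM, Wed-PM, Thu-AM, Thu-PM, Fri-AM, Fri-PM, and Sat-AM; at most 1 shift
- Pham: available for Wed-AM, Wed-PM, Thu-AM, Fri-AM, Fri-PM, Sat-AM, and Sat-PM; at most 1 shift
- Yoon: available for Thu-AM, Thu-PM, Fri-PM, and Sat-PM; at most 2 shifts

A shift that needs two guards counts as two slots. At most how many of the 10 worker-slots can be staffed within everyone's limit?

7

Total capacity across all guards is 2+1+1+1+2 = 7, and 10 slots are needed, so at most 7 can be filled.
An assignment achieving 7: Wed-AM→Olsen, Wed-PM→Olsen, Thu-AM→Yoon, Thu-PM→Petrov+Johansson, Fri-PM→Yoon, Sat-PM→Pham.
Loads: Olsen 2/2, Petrov 1/1, Johansson 1/1, Pham 1/1, Yoon 2/2.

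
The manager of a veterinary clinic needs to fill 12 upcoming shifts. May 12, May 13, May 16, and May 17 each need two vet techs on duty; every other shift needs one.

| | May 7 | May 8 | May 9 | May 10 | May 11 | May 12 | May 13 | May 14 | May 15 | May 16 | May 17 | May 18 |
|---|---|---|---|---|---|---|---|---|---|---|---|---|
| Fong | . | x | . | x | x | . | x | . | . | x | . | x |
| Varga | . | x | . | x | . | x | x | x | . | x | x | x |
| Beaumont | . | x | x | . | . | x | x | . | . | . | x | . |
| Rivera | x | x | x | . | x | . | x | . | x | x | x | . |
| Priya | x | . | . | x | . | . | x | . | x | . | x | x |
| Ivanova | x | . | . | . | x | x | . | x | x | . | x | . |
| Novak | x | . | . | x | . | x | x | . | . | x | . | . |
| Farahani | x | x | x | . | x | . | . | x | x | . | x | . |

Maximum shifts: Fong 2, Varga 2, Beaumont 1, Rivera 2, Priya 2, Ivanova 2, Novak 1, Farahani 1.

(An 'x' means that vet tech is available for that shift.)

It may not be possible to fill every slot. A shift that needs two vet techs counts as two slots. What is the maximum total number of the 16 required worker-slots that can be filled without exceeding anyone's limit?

Total capacity across all vet techs is 2+2+1+2+2+2+1+1 = 13, and 16 slots are needed, so at most 13 can be filled.
An assignment achieving 13: May 7→Priya, May 8→Farahani, May 9→Beaumont, May 10→Fong, May 11→Rivera, May 12→Varga+Ivanova, May 13→Priya, May 14→Varga, May 15→Rivera, May 16→Novak, May 17→Ivanova, May 18→Fong.
Loads: Fong 2/2, Varga 2/2, Beaumont 1/1, Rivera 2/2, Priya 2/2, Ivanova 2/2, Novak 1/1, Farahani 1/1.

13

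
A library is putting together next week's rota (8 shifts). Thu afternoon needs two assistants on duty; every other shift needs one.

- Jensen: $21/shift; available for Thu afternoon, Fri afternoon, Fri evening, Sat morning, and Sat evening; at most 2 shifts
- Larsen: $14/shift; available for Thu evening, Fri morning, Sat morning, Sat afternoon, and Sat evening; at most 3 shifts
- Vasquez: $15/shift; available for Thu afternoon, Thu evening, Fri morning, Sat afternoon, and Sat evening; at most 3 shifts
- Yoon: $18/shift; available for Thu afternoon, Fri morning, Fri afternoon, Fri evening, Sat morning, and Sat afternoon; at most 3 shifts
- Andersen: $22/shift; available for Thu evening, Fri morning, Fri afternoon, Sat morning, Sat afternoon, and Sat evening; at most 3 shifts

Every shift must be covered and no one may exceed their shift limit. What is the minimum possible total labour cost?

$141

Picking the cheapest available assistant for each shift independently would cost $139, but that ignores the shift limits.
An optimal schedule: Thu afternoon→Vasquez+Yoon, Thu evening→Larsen, Fri morning→Larsen, Fri afternoon→Yoon, Fri evening→Yoon, Sat morning→Larsen, Sat afternoon→Vasquez, Sat evening→Vasquez.
Total: 15 + 18 + 14 + 14 + 18 + 18 + 14 + 15 + 15 = $141.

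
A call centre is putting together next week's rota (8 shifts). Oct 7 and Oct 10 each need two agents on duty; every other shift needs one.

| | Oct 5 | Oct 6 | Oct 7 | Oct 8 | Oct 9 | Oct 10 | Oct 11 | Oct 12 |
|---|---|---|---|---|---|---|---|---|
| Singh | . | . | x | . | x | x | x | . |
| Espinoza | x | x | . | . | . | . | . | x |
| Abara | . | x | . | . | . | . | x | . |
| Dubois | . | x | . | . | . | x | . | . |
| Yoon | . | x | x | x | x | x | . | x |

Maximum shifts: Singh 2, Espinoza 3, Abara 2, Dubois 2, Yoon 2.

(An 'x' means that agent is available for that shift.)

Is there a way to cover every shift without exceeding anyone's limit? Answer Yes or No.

No

Total capacity is 11 and 10 slots are needed, so capacity alone doesn't rule it out.
Shifts {Oct 7, Oct 8, Oct 9, Oct 10} need 6 worker-slots in total, but the agents available for any of those shifts (Singh, Dubois, and Yoon) can supply at most 5 among them. So no valid schedule exists.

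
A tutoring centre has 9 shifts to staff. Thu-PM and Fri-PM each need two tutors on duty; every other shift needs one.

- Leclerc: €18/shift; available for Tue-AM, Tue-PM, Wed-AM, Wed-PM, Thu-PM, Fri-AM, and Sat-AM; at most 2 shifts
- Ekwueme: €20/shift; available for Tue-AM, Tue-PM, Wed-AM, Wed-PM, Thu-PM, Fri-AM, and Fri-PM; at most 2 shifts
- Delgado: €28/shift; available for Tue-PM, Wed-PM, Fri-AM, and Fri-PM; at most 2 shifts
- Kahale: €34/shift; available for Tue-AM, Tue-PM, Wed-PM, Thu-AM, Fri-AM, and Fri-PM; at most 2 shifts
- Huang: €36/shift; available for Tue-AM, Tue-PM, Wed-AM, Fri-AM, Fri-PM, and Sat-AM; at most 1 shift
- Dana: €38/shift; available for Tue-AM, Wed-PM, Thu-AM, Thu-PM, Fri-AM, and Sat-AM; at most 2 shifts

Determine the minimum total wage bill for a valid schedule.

Picking the cheapest available tutor for each shift independently would cost €228, but that ignores the shift limits.
An optimal schedule: Tue-AM→Ekwueme, Tue-PM→Delgado, Wed-AM→Leclerc, Wed-PM→Dana, Thu-AM→Kahale, Thu-PM→Leclerc+Ekwueme, Fri-AM→Dana, Fri-PM→Delgado+Kahale, Sat-AM→Huang.
Total: 20 + 28 + 18 + 38 + 34 + 18 + 20 + 38 + 28 + 34 + 36 = €312.

€312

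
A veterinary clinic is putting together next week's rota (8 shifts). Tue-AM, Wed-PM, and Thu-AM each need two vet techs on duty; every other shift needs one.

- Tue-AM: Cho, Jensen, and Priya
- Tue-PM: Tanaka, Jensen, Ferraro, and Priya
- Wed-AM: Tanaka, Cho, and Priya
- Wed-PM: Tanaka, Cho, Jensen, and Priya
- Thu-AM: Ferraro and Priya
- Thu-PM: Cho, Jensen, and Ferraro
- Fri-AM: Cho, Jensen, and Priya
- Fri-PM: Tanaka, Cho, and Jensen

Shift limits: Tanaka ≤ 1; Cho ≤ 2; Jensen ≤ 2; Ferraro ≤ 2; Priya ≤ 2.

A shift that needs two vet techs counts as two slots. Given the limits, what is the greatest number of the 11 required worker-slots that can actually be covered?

Total capacity across all vet techs is 1+2+2+2+2 = 9, and 11 slots are needed, so at most 9 can be filled.
An assignment achieving 9: Tue-AM→Cho+Jensen, Tue-PM→Ferraro, Wed-AM→Tanaka, Wed-PM→Priya, Thu-AM→Ferraro+Priya, Thu-PM→Cho, Fri-AM→Jensen.
Loads: Tanaka 1/1, Cho 2/2, Jensen 2/2, Ferraro 2/2, Priya 2/2.

9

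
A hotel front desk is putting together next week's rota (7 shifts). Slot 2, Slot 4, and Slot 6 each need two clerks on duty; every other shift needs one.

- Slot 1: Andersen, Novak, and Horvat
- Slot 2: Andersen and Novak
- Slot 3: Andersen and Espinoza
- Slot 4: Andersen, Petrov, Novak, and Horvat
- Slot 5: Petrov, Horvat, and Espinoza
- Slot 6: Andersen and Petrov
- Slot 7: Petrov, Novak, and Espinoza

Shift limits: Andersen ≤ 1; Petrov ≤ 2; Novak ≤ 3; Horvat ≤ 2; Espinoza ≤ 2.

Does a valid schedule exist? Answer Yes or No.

Total capacity is 10 and 10 slots are needed, so capacity alone doesn't rule it out.
Shifts {Slot 2, Slot 6} need 4 worker-slots in total, but the clerks available for any of those shifts (Andersen, Petrov, and Novak) can supply at most 3 among them. So no valid schedule exists.

No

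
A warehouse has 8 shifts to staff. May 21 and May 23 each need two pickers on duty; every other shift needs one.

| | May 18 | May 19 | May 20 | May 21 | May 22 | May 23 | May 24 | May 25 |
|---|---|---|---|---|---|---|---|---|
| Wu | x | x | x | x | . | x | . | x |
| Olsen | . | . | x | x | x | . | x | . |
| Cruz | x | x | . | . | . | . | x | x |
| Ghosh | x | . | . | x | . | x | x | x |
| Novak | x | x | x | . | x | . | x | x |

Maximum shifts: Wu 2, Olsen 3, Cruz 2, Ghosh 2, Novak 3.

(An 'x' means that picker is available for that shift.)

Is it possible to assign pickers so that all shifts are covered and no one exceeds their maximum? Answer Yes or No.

Yes

May 23 can only be covered by Wu and Ghosh, so that assignment is forced.
One valid schedule: May 18→Cruz, May 19→Wu, May 20→Olsen, May 21→Olsen+Ghosh, May 22→Olsen, May 23→Wu+Ghosh, May 24→Cruz, May 25→Novak.
Loads: Wu 2/2, Olsen 3/3, Cruz 2/2, Ghosh 2/2, Novak 1/3 — all within limits.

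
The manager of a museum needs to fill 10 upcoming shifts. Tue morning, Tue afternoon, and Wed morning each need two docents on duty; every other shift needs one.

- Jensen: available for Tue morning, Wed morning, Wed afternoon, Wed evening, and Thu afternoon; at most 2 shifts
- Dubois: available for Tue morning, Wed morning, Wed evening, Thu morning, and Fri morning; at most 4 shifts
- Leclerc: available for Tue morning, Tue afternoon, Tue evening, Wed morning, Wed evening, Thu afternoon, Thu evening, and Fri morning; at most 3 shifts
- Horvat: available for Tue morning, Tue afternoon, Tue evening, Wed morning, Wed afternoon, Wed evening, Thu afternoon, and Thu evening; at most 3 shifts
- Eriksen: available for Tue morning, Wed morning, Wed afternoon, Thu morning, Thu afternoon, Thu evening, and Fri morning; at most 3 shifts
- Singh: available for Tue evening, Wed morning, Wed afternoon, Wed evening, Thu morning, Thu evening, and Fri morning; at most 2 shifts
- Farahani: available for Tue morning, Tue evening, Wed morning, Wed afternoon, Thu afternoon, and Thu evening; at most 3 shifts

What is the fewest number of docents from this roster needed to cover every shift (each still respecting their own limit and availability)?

13 slots to fill and no one can take more than 4, so at least ⌈13/4⌉ = 4 docents are needed.
Dubois, Leclerc, Horvat, and Eriksen alone can cover everything: Tue morning→Dubois+Eriksen, Tue afternoon→Leclerc+Horvat, Tue evening→Leclerc, Wed morning→Dubois+Eriksen, Wed afternoon→Horvat, Wed evening→Dubois, Thu morning→Dubois, Thu afternoon→Leclerc, Thu evening→Horvat, Fri morning→Eriksen.

4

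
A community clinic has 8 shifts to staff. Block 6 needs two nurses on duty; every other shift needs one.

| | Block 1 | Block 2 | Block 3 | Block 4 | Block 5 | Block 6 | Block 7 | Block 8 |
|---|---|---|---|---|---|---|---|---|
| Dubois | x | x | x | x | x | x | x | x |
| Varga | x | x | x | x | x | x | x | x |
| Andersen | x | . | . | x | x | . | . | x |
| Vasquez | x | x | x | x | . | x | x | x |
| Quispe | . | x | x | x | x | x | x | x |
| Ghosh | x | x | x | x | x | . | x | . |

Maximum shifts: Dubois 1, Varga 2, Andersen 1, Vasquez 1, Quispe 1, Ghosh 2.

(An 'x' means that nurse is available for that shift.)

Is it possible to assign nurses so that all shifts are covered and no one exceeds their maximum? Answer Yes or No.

No

Total capacity is 1+2+1+1+1+2 = 8 but 9 worker-slots are needed — infeasible.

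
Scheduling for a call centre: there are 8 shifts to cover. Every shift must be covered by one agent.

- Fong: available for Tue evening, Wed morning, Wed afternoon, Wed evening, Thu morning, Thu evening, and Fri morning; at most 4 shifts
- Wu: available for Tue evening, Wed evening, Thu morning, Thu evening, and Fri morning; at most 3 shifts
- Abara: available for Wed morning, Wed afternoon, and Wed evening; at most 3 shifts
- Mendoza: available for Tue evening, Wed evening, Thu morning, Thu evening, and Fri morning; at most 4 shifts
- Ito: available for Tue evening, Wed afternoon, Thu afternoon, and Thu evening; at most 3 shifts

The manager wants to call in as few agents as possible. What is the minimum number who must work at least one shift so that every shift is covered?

3

8 slots to fill and no one can take more than 4, so at least ⌈8/4⌉ = 2 agents are needed.
No set of 2 agents can cover every shift (each such set leaves at least one shift with no one available or exceeds a cap).
Fong, Wu, and Ito alone can cover everything: Tue evening→Wu, Wed morning→Fong, Wed afternoon→Fong, Wed evening→Fong, Thu morning→Fong, Thu afternoon→Ito, Thu evening→Wu, Fri morning→Wu.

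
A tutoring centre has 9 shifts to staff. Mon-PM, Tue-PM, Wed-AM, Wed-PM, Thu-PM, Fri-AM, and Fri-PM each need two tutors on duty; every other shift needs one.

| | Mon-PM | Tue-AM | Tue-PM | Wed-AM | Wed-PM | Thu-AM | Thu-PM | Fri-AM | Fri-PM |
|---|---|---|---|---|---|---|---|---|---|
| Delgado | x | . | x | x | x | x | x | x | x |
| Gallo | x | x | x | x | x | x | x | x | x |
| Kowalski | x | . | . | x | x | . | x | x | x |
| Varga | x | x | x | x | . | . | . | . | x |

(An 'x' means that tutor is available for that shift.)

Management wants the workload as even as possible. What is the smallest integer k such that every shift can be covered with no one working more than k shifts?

4

With 4 tutors and 16 worker-slots to fill, someone must work at least ⌈16/4⌉ = 4 shifts, so k ≥ 4.
k = 4 works: Mon-PM→Kowalski+Varga, Tue-AM→Gallo, Tue-PM→Delgado+Varga, Wed-AM→Kowalski+Varga, Wed-PM→Delgado+Gallo, Thu-AM→Delgado, Thu-PM→Delgado+Gallo, Fri-AM→Gallo+Kowalski, Fri-PM→Kowalski+Varga.
Loads: Delgado 4, Gallo 4, Kowalski 4, Varga 4 — all ≤ 4.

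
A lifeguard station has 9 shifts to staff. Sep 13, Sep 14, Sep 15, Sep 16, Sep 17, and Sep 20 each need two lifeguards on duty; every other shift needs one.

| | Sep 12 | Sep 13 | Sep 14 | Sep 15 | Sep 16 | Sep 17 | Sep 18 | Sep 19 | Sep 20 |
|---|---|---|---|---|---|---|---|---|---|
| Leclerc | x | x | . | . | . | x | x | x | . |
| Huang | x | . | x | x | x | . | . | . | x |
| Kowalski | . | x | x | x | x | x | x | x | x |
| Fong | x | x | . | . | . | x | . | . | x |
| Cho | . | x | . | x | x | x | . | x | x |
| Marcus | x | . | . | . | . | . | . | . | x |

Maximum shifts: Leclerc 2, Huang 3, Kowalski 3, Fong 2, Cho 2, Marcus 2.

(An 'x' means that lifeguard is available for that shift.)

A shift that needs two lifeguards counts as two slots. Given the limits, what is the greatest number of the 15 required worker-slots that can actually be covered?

Total capacity across all lifeguards is 2+3+3+2+2+2 = 14, and 15 slots are needed, so at most 14 can be filled.
An assignment achieving 14: Sep 12→Marcus, Sep 13→Fong+Cho, Sep 14→Huang+Kowalski, Sep 15→Huang+Kowalski, Sep 16→Huang+Kowalski, Sep 17→Fong+Cho, Sep 18→Leclerc, Sep 19→Leclerc, Sep 20→Marcus.
Loads: Leclerc 2/2, Huang 3/3, Kowalski 3/3, Fong 2/2, Cho 2/2, Marcus 2/2.

14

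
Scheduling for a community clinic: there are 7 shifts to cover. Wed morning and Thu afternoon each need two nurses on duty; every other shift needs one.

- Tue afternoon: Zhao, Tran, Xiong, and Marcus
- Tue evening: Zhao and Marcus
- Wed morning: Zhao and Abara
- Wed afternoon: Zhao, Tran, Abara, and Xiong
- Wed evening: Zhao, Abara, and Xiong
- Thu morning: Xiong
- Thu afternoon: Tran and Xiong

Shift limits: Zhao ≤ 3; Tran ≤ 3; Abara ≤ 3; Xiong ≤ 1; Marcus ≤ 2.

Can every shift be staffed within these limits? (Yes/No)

Total capacity is 12 and 9 slots are needed, so capacity alone doesn't rule it out.
Shifts {Thu morning, Thu afternoon} need 3 worker-slots in total, but the nurses available for any of those shifts (Tran and Xiong) can supply at most 2 among them. So no valid schedule exists.

No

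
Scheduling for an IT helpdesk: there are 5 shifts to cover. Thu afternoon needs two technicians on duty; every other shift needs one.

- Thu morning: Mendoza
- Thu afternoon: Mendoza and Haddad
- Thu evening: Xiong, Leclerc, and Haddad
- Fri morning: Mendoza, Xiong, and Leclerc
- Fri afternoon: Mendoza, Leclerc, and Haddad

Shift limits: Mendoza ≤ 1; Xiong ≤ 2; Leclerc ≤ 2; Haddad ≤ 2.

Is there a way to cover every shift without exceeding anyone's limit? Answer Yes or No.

Total capacity is 7 and 6 slots are needed, so capacity alone doesn't rule it out.
Shifts {Thu morning, Thu afternoon} need 3 worker-slots in total, but the technicians available for any of those shifts (Mendoza and Haddad) can supply at most 2 among them. So no valid schedule exists.

No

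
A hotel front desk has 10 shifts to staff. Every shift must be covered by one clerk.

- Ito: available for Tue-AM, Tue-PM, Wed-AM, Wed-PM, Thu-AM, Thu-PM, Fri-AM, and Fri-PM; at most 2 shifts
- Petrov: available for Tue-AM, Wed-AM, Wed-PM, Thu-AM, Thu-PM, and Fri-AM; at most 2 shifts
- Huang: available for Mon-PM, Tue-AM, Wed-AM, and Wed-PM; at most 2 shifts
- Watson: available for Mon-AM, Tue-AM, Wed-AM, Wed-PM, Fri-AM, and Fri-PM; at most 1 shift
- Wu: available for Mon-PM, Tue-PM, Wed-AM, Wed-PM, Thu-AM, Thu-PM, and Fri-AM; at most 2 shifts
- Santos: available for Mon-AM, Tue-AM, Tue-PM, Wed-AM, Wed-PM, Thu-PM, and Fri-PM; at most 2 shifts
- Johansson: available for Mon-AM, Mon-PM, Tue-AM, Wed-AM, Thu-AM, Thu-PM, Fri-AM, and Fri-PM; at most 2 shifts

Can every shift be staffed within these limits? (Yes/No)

One valid schedule: Mon-AM→Watson, Mon-PM→Huang, Tue-AM→Huang, Tue-PM→Ito, Wed-AM→Wu, Wed-PM→Wu, Thu-AM→Ito, Thu-PM→Petrov, Fri-AM→Petrov, Fri-PM→Santos.
Loads: Ito 2/2, Petrov 2/2, Huang 2/2, Watson 1/1, Wu 2/2, Santos 1/2, Johansson 0/2 — all within limits.

Yes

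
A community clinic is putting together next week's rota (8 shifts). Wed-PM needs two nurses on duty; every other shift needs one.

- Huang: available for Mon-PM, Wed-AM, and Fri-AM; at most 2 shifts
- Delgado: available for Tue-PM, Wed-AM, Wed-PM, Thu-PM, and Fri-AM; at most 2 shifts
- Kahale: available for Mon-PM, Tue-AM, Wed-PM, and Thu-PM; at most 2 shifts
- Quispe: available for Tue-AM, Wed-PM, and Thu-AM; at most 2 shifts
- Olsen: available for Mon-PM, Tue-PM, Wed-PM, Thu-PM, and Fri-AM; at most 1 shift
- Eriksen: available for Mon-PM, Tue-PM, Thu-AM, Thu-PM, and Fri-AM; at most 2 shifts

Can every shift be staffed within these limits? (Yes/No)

One valid schedule: Mon-PM→Huang, Tue-AM→Kahale, Tue-PM→Delgado, Wed-AM→Huang, Wed-PM→Kahale+Quispe, Thu-AM→Quispe, Thu-PM→Delgado, Fri-AM→Olsen.
Loads: Huang 2/2, Delgado 2/2, Kahale 2/2, Quispe 2/2, Olsen 1/1, Eriksen 0/2 — all within limits.

Yes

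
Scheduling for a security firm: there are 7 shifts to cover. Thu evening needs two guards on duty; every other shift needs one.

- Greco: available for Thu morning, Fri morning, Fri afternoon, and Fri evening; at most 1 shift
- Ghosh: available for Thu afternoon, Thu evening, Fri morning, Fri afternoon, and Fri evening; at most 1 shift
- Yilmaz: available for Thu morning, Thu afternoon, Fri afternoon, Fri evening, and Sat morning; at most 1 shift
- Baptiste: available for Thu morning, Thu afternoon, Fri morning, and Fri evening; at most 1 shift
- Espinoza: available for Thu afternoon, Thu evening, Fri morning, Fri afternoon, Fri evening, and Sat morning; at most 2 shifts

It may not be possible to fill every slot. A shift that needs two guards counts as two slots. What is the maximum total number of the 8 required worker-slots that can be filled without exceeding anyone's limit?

6

Total capacity across all guards is 1+1+1+1+2 = 6, and 8 slots are needed, so at most 6 can be filled.
An assignment achieving 6: Thu morning→Greco, Thu afternoon→Baptiste, Thu evening→Ghosh+Espinoza, Fri morning→Espinoza, Sat morning→Yilmaz.
Loads: Greco 1/1, Ghosh 1/1, Yilmaz 1/1, Baptiste 1/1, Espinoza 2/2.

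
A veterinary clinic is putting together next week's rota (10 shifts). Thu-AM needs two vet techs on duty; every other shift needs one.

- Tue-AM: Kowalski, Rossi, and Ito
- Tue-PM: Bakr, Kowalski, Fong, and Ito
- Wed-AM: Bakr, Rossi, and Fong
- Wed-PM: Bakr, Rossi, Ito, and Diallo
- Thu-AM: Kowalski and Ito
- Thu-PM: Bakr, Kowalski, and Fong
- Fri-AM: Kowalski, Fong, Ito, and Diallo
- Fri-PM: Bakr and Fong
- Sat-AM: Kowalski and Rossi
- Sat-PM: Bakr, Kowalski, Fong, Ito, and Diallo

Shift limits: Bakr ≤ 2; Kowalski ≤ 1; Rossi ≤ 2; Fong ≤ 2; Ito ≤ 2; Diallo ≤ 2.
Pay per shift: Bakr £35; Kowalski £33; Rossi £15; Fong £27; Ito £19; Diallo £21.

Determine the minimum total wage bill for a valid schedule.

Thu-AM can only be covered by Kowalski and Ito, so that assignment is forced.
Picking the cheapest available vet tech for each shift independently would cost £223, but that ignores the shift limits.
An optimal schedule: Tue-AM→Rossi, Tue-PM→Fong, Wed-AM→Bakr, Wed-PM→Ito, Thu-AM→Kowalski+Ito, Thu-PM→Fong, Fri-AM→Diallo, Fri-PM→Bakr, Sat-AM→Rossi, Sat-PM→Diallo.
Total: 15 + 27 + 35 + 19 + 33 + 19 + 27 + 21 + 35 + 15 + 21 = £267.

£267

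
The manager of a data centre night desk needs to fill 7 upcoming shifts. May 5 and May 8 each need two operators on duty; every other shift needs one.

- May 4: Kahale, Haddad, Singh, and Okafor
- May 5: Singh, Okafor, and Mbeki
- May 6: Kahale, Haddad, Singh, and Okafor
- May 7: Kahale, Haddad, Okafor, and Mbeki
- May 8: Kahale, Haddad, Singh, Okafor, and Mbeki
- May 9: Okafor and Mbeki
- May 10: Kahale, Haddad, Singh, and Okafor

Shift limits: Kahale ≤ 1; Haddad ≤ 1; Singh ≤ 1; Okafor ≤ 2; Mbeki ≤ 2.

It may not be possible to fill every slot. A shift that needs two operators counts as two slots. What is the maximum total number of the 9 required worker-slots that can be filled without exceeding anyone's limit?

Total capacity across all operators is 1+1+1+2+2 = 7, and 9 slots are needed, so at most 7 can be filled.
An assignment achieving 7: May 4→Kahale, May 5→Singh+Okafor, May 6→Haddad, May 7→Mbeki, May 8→Mbeki, May 9→Okafor.
Loads: Kahale 1/1, Haddad 1/1, Singh 1/1, Okafor 2/2, Mbeki 2/2.

7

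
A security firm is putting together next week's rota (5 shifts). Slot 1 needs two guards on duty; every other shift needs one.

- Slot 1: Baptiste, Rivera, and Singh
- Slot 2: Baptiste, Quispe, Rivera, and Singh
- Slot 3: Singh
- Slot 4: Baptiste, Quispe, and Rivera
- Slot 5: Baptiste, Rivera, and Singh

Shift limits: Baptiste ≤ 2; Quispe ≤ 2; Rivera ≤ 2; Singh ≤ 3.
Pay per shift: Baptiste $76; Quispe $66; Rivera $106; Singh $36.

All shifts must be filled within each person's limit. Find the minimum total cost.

$316

Slot 3 can only be covered by Singh, so that assignment is forced.
Picking the cheapest available guard for each shift independently would cost $286, but that ignores the shift limits.
An optimal schedule: Slot 1→Singh+Baptiste, Slot 2→Quispe, Slot 3→Singh, Slot 4→Quispe, Slot 5→Singh.
Total: 36 + 76 + 66 + 36 + 66 + 36 = $316.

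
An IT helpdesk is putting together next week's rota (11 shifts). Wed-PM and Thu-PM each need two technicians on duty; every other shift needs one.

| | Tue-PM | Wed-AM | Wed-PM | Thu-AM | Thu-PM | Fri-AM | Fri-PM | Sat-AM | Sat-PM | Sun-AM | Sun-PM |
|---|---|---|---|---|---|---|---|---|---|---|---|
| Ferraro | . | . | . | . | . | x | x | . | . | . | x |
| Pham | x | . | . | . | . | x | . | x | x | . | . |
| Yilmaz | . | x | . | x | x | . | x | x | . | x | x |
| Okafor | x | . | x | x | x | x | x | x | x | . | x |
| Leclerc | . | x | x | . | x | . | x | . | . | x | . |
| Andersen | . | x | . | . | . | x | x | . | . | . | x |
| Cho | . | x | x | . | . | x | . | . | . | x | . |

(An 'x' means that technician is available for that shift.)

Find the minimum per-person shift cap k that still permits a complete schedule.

With 7 technicians and 13 worker-slots to fill, someone must work at least ⌈13/7⌉ = 2 shifts, so k ≥ 2.
k = 2 works: Tue-PM→Pham, Wed-AM→Andersen, Wed-PM→Okafor+Leclerc, Thu-AM→Yilmaz, Thu-PM→Yilmaz+Leclerc, Fri-AM→Ferraro, Fri-PM→Andersen, Sat-AM→Okafor, Sat-PM→Pham, Sun-AM→Cho, Sun-PM→Ferraro.
Loads: Ferraro 2, Pham 2, Yilmaz 2, Okafor 2, Leclerc 2, Andersen 2, Cho 1 — all ≤ 2.

2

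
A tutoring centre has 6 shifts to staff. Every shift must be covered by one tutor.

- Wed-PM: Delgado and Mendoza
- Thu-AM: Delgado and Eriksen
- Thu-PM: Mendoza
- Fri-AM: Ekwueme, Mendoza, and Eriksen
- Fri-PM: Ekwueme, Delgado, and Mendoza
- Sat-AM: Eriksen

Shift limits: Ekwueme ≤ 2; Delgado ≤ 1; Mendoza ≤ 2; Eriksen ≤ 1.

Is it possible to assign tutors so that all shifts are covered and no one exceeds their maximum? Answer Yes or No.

Thu-PM can only be covered by Mendoza, so that assignment is forced.
Sat-AM can only be covered by Eriksen, so that assignment is forced.
One valid schedule: Wed-PM→Mendoza, Thu-AM→Delgado, Thu-PM→Mendoza, Fri-AM→Ekwueme, Fri-PM→Ekwueme, Sat-AM→Eriksen.
Loads: Ekwueme 2/2, Delgado 1/1, Mendoza 2/2, Eriksen 1/1 — all within limits.

Yes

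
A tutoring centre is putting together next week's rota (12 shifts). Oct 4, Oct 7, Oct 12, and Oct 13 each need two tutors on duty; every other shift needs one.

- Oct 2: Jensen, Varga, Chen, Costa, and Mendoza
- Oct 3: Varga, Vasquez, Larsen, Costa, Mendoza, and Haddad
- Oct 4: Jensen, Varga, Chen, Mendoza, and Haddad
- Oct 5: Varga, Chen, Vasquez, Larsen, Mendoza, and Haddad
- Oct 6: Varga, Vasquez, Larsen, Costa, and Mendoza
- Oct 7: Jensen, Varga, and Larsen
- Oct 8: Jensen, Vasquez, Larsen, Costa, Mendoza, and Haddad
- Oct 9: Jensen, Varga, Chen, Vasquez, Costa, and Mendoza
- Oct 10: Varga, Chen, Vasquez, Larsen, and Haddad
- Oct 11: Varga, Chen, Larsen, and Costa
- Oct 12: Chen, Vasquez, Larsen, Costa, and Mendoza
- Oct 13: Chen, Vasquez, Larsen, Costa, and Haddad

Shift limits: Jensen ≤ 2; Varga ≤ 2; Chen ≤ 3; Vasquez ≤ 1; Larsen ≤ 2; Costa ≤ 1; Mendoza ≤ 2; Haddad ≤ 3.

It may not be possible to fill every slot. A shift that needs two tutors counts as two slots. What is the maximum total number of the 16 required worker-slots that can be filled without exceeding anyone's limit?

16

Total capacity across all tutors is 2+2+3+1+2+1+2+3 = 16, and 16 slots are needed, so at most 16 can be filled.
An assignment achieving 16: Oct 2→Jensen, Oct 3→Haddad, Oct 4→Chen+Mendoza, Oct 5→Haddad, Oct 6→Vasquez, Oct 7→Jensen+Varga, Oct 8→Haddad, Oct 9→Mendoza, Oct 10→Chen, Oct 11→Varga, Oct 12→Chen+Larsen, Oct 13→Larsen+Costa.
Loads: Jensen 2/2, Varga 2/2, Chen 3/3, Vasquez 1/1, Larsen 2/2, Costa 1/1, Mendoza 2/2, Haddad 3/3.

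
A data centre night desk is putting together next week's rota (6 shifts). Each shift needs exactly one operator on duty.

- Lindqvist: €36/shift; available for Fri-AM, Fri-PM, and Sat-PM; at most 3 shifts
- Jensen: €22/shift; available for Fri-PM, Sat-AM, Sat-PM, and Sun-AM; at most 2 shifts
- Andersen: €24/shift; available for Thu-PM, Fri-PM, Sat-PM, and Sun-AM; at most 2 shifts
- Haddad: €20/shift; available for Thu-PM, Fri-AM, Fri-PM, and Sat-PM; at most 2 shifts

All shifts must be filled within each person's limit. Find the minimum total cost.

Sat-AM can only be covered by Jensen, so that assignment is forced.
Picking the cheapest available operator for each shift independently would cost €124, but that ignores the shift limits.
An optimal schedule: Thu-PM→Haddad, Fri-AM→Haddad, Fri-PM→Andersen, Sat-AM→Jensen, Sat-PM→Andersen, Sun-AM→Jensen.
Total: 20 + 20 + 24 + 22 + 24 + 22 = €132.

€132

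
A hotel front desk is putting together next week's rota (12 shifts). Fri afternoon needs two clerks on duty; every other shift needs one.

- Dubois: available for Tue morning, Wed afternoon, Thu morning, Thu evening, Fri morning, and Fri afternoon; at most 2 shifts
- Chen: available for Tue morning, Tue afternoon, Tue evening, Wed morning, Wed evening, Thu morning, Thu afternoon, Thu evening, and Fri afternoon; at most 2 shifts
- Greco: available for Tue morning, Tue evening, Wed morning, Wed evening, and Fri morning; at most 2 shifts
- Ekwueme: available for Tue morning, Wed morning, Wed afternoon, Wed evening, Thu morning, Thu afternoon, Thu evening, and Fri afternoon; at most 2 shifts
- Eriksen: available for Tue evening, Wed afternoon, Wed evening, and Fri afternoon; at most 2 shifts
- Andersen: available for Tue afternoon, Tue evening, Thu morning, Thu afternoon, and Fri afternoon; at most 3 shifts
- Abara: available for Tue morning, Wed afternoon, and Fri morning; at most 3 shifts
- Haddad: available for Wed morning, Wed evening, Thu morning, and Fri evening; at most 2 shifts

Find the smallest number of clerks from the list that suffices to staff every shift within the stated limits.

13 slots to fill and no one can take more than 3, so at least ⌈13/3⌉ = 5 clerks are needed.
Any 5 clerks together have capacity at most 3+3+2+2+2 = 12 < 13 slots, so 5 can never suffice.
Dubois, Chen, Greco, Ekwueme, Andersen, and Haddad alone can cover everything: Tue morning→Greco, Tue afternoon→Chen, Tue evening→Chen, Wed morning→Greco, Wed afternoon→Dubois, Wed evening→Haddad, Thu morning→Andersen, Thu afternoon→Andersen, Thu evening→Ekwueme, Fri morning→Dubois, Fri afternoon→Ekwueme+Andersen, Fri evening→Haddad.

6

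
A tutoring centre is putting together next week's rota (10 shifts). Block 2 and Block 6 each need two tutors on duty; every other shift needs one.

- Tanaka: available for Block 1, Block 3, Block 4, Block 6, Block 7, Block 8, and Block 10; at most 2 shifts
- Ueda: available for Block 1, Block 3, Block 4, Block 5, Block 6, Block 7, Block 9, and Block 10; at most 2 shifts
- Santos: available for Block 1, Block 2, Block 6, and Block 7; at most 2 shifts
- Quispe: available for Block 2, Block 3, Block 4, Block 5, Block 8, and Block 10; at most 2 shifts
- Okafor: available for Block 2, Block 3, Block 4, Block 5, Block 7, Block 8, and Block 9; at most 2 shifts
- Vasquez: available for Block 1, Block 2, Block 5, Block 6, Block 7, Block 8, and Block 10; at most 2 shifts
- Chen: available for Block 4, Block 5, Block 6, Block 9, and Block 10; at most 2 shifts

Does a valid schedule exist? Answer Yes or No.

Yes

One valid schedule: Block 1→Tanaka, Block 2→Santos+Okafor, Block 3→Tanaka, Block 4→Ueda, Block 5→Quispe, Block 6→Vasquez+Chen, Block 7→Santos, Block 8→Quispe, Block 9→Ueda, Block 10→Vasquez.
Loads: Tanaka 2/2, Ueda 2/2, Santos 2/2, Quispe 2/2, Okafor 1/2, Vasquez 2/2, Chen 1/2 — all within limits.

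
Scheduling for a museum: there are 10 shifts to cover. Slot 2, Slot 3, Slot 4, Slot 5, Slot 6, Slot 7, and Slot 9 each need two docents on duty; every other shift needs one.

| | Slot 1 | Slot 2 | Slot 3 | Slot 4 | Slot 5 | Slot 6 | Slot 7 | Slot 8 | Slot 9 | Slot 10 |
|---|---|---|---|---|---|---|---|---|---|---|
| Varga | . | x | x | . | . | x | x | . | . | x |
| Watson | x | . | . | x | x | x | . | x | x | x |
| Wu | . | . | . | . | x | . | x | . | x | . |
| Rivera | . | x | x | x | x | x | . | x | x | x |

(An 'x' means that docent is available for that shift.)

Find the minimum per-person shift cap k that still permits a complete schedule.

5

With 4 docents and 17 worker-slots to fill, someone must work at least ⌈17/4⌉ = 5 shifts, so k ≥ 5.
k = 5 works: Slot 1→Watson, Slot 2→Varga+Rivera, Slot 3→Varga+Rivera, Slot 4→Watson+Rivera, Slot 5→Watson+Wu, Slot 6→Varga+Watson, Slot 7→Varga+Wu, Slot 8→Watson, Slot 9→Wu+Rivera, Slot 10→Varga.
Loads: Varga 5, Watson 5, Wu 3, Rivera 4 — all ≤ 5.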